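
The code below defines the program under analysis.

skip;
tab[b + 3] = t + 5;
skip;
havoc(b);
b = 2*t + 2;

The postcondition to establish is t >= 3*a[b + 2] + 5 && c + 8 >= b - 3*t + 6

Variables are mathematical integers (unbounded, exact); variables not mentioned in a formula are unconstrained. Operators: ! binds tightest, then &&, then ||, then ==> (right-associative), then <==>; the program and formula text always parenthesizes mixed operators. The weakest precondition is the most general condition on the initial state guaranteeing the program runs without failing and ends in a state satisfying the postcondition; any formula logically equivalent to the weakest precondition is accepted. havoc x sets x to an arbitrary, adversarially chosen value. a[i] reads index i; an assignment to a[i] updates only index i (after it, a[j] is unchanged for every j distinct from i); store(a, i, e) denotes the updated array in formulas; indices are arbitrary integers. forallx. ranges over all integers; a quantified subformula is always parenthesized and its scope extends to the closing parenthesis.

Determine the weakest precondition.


Working backward. After the program, the postcondition t >= 3*a[b + 2] + 5 && c + 8 >= b - 3*t + 6 must hold; in canonical form it is t >= 3*a[b + 2] + 5 && c + 3*t >= b - 2.
Before b := 2*t + 2: t >= 3*a[2*t + 4] + 5 && c + t >= 0
Before havoc b: t >= 3*a[2*t + 4] + 5 && c + t >= 0
Before skip: t >= 3*a[2*t + 4] + 5 && c + t >= 0
Before tab[b + 3] := t + 5: t >= 3*a[2*t + 4] + 5 && c + t >= 0
Before skip: t >= 3*a[2*t + 4] + 5 && c + t >= 0
Answer: WP = t >= 3*a[2*t + 4] + 5 && c + t >= 0


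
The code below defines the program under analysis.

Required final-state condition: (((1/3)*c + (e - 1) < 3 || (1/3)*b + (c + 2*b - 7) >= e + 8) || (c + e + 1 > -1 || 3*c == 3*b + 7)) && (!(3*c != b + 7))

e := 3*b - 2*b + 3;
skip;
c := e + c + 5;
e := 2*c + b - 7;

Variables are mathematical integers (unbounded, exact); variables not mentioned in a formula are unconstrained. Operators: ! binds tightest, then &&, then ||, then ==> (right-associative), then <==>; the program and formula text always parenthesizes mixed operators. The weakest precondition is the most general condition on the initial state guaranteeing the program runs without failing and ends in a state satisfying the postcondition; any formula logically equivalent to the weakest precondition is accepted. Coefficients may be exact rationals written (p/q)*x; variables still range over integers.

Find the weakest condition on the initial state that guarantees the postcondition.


Working backward. After the program, the postcondition (((1/3)*c + (e - 1) < 3 || (1/3)*b + (c + 2*b - 7) >= e + 8) || (c + e + 1 > -1 || 3*c == 3*b + 7)) && (!(3*c != b + 7)) must hold; in canonical form it is ((1/3)*c + e < 4 || (7/3)*b + c >= e + 15 || c + e > -2 || 3*c == 3*b + 7) && (!(3*c != b + 7)).
Before e := 2*c + b - 7: (b + (7/3)*c < 11 || (4/3)*b >= c + 8 || b + 3*c > 5 || 3*c == 3*b + 7) && (!(3*c != b + 7))
Before c := e + c + 5: (b + (7/3)*c + (7/3)*e < -2/3 || (4/3)*b >= c + e + 13 || b + 3*c + 3*e > -10 || 3*c + 3*e == 3*b - 8) && (!(3*c + 3*e != b - 8))
Before skip: (b + (7/3)*c + (7/3)*e < -2/3 || (4/3)*b >= c + e + 13 || b + 3*c + 3*e > -10 || 3*c + 3*e == 3*b - 8) && (!(3*c + 3*e != b - 8))
Before e := 3*b - 2*b + 3: ((10/3)*b + (7/3)*c < -23/3 || (1/3)*b >= c + 16 || 4*b + 3*c > -19 || 3*c == -17) && (!(2*b + 3*c != -17))
Answer: WP = ((10/3)*b + (7/3)*c < -23/3 || (1/3)*b >= c + 16 || 4*b + 3*c > -19 || 3*c == -17) && (!(2*b + 3*c != -17))


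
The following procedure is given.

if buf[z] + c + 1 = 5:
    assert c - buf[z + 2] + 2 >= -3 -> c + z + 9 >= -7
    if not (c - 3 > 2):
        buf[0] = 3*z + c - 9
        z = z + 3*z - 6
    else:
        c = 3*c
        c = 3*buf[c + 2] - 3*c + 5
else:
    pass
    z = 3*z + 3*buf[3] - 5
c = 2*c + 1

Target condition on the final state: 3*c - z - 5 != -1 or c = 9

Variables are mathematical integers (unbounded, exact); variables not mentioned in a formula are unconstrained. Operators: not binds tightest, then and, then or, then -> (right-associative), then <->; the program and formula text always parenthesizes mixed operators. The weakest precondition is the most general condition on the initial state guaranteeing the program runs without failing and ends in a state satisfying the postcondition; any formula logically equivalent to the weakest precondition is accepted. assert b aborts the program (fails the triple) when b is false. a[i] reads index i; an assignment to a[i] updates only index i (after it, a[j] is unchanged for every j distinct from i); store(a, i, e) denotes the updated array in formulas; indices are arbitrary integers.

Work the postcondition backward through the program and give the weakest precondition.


Working backward. After the program, the postcondition 3*c - z - 5 != -1 or c = 9 must hold; in canonical form it is 3*c != z + 4 or c = 9.
Before c := 2*c + 1: 6*c != z + 1 or 2*c = 8
Then branch requires (c >= buf[z + 2] - 5 -> c + z >= -16) and ((not (c > 5)) -> (6*c != 4*z - 5 or 2*c = 8)) and (c > 5 -> (18*buf[3*c + 2] != 54*c + z - 29 or 6*buf[3*c + 2] = 18*c - 2)); else branch requires 6*c != 3*buf[3] + 3*z - 4 or 2*c = 8.
Before the if: (buf[z] + c = 4 -> ((c >= buf[z + 2] - 5 -> c + z >= -16) and ((not (c > 5)) -> (6*c != 4*z - 5 or 2*c = 8)) and (c > 5 -> (18*buf[3*c + 2] != 54*c + z - 29 or 6*buf[3*c + 2] = 18*c - 2)))) and ((not (buf[z] + c = 4)) -> (6*c != 3*buf[3] + 3*z - 4 or 2*c = 8))
Answer: WP = (buf[z] + c = 4 -> ((c >= buf[z + 2] - 5 -> c + z >= -16) and ((not (c > 5)) -> (6*c != 4*z - 5 or 2*c = 8)) and (c > 5 -> (18*buf[3*c + 2] != 54*c + z - 29 or 6*buf[3*c + 2] = 18*c - 2)))) and ((not (buf[z] + c = 4)) -> (6*c != 3*buf[3] + 3*z - 4 or 2*c = 8))


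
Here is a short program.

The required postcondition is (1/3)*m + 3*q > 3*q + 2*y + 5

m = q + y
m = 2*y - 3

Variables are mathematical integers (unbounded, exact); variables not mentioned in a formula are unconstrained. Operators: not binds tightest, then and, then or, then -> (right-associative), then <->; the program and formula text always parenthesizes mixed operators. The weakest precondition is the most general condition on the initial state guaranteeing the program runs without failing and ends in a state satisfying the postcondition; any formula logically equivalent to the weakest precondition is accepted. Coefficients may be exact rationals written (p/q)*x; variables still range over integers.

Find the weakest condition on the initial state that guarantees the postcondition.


Working backward. After the program, the postcondition (1/3)*m + 3*q > 3*q + 2*y + 5 must hold; in canonical form it is (1/3)*m > 2*y + 5.
Before m := 2*y - 3: (4/3)*y < -6
Before m := q + y: (4/3)*y < -6
Answer: WP = (4/3)*y < -6


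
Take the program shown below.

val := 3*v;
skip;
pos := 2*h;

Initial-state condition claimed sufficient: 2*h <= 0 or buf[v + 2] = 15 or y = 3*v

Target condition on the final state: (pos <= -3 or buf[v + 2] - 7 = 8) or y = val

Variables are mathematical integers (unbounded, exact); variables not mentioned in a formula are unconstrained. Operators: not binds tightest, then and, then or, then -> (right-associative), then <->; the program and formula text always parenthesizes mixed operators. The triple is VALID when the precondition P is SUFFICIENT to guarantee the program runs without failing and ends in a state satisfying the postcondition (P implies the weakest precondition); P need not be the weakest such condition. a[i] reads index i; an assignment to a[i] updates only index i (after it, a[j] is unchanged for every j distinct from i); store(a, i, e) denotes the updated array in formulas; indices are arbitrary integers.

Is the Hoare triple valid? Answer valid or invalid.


Working backward. After the program, the postcondition (pos <= -3 or buf[v + 2] - 7 = 8) or y = val must hold; in canonical form it is pos <= -3 or buf[v + 2] = 15 or y = val.
Before pos := 2*h: 2*h <= -3 or buf[v + 2] = 15 or y = val
Before skip: 2*h <= -3 or buf[v + 2] = 15 or y = val
Before val := 3*v: 2*h <= -3 or buf[v + 2] = 15 or y = 3*v
The weakest precondition is 2*h <= -3 or buf[v + 2] = 15 or y = 3*v.
Check whether 2*h <= 0 or buf[v + 2] = 15 or y = 3*v implies it.
Countermodel: at the initial state buf = {[2] = 16, elsewhere 16}, h = 0, v = 0, y = 1, the precondition holds but the weakest precondition fails.
Answer: invalid


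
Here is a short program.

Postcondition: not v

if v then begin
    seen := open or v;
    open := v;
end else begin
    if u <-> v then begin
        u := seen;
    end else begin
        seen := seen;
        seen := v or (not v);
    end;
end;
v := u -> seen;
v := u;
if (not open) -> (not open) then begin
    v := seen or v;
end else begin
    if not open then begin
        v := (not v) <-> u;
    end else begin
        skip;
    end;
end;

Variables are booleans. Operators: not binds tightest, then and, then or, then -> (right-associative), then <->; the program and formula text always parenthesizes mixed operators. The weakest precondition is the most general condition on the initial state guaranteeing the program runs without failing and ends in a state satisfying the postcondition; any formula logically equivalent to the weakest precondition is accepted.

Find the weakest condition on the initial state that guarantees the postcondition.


Working backward. After the program, not v must hold.
Then branch requires not (seen or v); else branch requires ((not open) -> (not ((not v) <-> u))) and (open -> (not v)).
Before the if: not (seen or v)
Before v := u: not (seen or u)
Before v := u -> seen: not (seen or u)
Then branch requires not (open or v or u); else branch requires ((u <-> v) -> (not seen)) and (u <-> v).
Before the if: (v -> (not (open or v or u))) and ((not v) -> (((u <-> v) -> (not seen)) and (u <-> v)))
Answer: WP = (v -> (not (open or v or u))) and ((not v) -> (((u <-> v) -> (not seen)) and (u <-> v)))


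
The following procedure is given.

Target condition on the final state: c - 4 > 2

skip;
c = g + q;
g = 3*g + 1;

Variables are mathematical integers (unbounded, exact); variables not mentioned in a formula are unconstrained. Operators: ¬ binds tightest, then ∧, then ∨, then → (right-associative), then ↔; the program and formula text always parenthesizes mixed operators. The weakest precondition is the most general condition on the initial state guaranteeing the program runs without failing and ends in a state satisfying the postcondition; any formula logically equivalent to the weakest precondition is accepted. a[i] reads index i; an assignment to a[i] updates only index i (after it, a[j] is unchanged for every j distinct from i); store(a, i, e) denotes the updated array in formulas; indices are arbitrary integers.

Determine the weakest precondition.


Working backward. After the program, the postcondition c - 4 > 2 must hold; in canonical form it is c > 6.
Before g := 3*g + 1: c > 6
Before c := g + q: g + q > 6
Before skip: g + q > 6
Answer: WP = g + q > 6


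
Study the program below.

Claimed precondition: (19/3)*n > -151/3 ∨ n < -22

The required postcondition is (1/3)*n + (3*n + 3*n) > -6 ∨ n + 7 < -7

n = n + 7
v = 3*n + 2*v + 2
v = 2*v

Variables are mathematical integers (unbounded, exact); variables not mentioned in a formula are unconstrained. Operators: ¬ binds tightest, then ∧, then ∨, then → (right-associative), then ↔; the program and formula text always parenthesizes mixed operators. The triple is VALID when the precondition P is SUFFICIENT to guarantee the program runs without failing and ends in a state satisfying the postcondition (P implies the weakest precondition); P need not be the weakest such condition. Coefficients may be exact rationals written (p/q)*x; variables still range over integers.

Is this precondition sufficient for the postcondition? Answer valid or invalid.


Working backward. After the program, the postcondition (1/3)*n + (3*n + 3*n) > -6 ∨ n + 7 < -7 must hold; in canonical form it is (19/3)*n > -6 ∨ n < -14.
Before v := 2*v: (19/3)*n > -6 ∨ n < -14
Before v := 3*n + 2*v + 2: (19/3)*n > -6 ∨ n < -14
Before n := n + 7: (19/3)*n > -151/3 ∨ n < -21
The weakest precondition is (19/3)*n > -151/3 ∨ n < -21.
Check whether (19/3)*n > -151/3 ∨ n < -22 implies it.
Every state satisfying the precondition satisfies the weakest precondition: the implication holds.
Answer: valid


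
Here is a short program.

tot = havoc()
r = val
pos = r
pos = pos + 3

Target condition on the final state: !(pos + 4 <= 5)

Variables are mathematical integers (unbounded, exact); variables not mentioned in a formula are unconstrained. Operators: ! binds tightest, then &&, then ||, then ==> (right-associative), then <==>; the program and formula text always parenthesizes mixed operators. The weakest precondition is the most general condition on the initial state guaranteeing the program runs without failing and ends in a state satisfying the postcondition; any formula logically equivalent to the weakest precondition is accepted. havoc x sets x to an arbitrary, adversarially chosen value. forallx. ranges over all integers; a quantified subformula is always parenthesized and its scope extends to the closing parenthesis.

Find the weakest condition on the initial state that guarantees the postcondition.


Working backward. After the program, the postcondition !(pos + 4 <= 5) must hold; in canonical form it is !(pos <= 1).
Before pos := pos + 3: !(pos <= -2)
Before pos := r: !(r <= -2)
Before r := val: !(val <= -2)
Before havoc tot: !(val <= -2)
Answer: WP = !(val <= -2)


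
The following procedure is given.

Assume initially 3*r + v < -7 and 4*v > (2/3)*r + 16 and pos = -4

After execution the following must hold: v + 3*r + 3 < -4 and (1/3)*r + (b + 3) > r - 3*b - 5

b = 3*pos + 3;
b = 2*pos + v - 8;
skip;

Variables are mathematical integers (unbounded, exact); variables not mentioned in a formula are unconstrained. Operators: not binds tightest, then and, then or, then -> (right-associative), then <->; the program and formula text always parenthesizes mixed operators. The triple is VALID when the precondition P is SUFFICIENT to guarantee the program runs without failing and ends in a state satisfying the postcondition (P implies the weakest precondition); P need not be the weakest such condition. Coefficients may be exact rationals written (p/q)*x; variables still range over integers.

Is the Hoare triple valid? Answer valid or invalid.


Working backward. After the program, the postcondition v + 3*r + 3 < -4 and (1/3)*r + (b + 3) > r - 3*b - 5 must hold; in canonical form it is 3*r + v < -7 and 4*b > (2/3)*r - 8.
Before skip: 3*r + v < -7 and 4*b > (2/3)*r - 8
Before b := 2*pos + v - 8: 3*r + v < -7 and 8*pos + 4*v > (2/3)*r + 24
Before b := 3*pos + 3: 3*r + v < -7 and 8*pos + 4*v > (2/3)*r + 24
The weakest precondition is 3*r + v < -7 and 8*pos + 4*v > (2/3)*r + 24.
Check whether 3*r + v < -7 and 4*v > (2/3)*r + 16 and pos = -4 implies it.
Countermodel: at the initial state pos = -4, r = -25, v = 0, the precondition holds but the weakest precondition fails.
Answer: invalid


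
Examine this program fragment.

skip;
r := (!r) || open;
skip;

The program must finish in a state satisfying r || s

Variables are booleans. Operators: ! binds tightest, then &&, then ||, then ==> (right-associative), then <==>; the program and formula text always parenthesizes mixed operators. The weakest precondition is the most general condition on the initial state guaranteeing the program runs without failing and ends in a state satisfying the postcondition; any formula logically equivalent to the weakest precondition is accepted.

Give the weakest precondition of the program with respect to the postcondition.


Working backward. After the program, r || s must hold.
Before skip: r || s
Before r := (!r) || open: (!r) || open || s
Before skip: (!r) || open || s
Answer: WP = (!r) || open || s


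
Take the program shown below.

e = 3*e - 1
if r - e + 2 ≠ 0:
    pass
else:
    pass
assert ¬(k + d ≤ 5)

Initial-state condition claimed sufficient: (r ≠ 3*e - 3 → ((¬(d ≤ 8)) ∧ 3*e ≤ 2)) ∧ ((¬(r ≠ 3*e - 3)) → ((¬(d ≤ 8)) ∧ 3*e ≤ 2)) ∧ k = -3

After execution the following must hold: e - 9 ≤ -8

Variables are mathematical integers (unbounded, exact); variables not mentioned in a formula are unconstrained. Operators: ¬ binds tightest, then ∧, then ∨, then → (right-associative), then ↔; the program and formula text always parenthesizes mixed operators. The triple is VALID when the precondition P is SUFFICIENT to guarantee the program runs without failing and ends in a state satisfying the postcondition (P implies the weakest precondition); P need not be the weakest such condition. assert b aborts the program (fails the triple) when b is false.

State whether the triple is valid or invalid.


Working backward. After the program, the postcondition e - 9 ≤ -8 must hold; in canonical form it is e ≤ 1.
Before assert ¬(k + d ≤ 5): (¬(d + k ≤ 5)) ∧ e ≤ 1
Then branch requires (¬(d + k ≤ 5)) ∧ e ≤ 1; else branch requires (¬(d + k ≤ 5)) ∧ e ≤ 1.
Before the if: (r ≠ e - 2 → ((¬(d + k ≤ 5)) ∧ e ≤ 1)) ∧ ((¬(r ≠ e - 2)) → ((¬(d + k ≤ 5)) ∧ e ≤ 1))
Before e := 3*e - 1: (r ≠ 3*e - 3 → ((¬(d + k ≤ 5)) ∧ 3*e ≤ 2)) ∧ ((¬(r ≠ 3*e - 3)) → ((¬(d + k ≤ 5)) ∧ 3*e ≤ 2))
The weakest precondition is (r ≠ 3*e - 3 → ((¬(d + k ≤ 5)) ∧ 3*e ≤ 2)) ∧ ((¬(r ≠ 3*e - 3)) → ((¬(d + k ≤ 5)) ∧ 3*e ≤ 2)).
Check whether (r ≠ 3*e - 3 → ((¬(d ≤ 8)) ∧ 3*e ≤ 2)) ∧ ((¬(r ≠ 3*e - 3)) → ((¬(d ≤ 8)) ∧ 3*e ≤ 2)) ∧ k = -3 implies it.
Every state satisfying the precondition satisfies the weakest precondition: the implication holds.
Answer: valid


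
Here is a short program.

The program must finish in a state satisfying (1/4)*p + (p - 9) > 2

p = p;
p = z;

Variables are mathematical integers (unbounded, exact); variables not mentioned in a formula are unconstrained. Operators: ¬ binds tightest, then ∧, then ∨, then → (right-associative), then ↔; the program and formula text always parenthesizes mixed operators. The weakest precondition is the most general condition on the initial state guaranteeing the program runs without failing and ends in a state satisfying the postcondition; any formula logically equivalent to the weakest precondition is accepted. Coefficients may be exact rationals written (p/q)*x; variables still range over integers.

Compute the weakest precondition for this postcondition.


Working backward. After the program, the postcondition (1/4)*p + (p - 9) > 2 must hold; in canonical form it is (5/4)*p > 11.
Before p := z: (5/4)*z > 11
Before p := p: (5/4)*z > 11
Answer: WP = (5/4)*z > 11


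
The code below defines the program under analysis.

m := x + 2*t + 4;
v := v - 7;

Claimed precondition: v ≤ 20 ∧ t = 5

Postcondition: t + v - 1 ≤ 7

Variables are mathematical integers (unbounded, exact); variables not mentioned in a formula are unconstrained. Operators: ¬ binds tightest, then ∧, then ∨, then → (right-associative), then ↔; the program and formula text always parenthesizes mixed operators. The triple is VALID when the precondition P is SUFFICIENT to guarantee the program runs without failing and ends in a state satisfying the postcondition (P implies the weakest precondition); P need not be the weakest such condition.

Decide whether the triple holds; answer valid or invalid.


Working backward. After the program, the postcondition t + v - 1 ≤ 7 must hold; in canonical form it is t + v ≤ 8.
Before v := v - 7: t + v ≤ 15
Before m := x + 2*t + 4: t + v ≤ 15
The weakest precondition is t + v ≤ 15.
Check whether v ≤ 20 ∧ t = 5 implies it.
Countermodel: at the initial state t = 5, v = 11, the precondition holds but the weakest precondition fails.
Answer: invalid


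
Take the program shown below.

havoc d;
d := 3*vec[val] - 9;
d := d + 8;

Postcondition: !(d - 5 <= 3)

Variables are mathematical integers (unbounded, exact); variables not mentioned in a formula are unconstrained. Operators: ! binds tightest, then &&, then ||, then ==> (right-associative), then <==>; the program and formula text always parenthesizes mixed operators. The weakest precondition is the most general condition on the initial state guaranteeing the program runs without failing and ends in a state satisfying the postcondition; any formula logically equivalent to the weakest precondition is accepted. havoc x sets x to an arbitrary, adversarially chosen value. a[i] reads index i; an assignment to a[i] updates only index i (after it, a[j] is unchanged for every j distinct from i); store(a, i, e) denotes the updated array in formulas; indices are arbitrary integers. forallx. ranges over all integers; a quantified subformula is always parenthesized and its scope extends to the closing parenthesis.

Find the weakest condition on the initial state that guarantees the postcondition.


Working backward. After the program, the postcondition !(d - 5 <= 3) must hold; in canonical form it is !(d <= 8).
Before d := d + 8: !(d <= 0)
Before d := 3*vec[val] - 9: !(3*vec[val] <= 9)
Before havoc d: !(3*vec[val] <= 9)
Answer: WP = !(3*vec[val] <= 9)


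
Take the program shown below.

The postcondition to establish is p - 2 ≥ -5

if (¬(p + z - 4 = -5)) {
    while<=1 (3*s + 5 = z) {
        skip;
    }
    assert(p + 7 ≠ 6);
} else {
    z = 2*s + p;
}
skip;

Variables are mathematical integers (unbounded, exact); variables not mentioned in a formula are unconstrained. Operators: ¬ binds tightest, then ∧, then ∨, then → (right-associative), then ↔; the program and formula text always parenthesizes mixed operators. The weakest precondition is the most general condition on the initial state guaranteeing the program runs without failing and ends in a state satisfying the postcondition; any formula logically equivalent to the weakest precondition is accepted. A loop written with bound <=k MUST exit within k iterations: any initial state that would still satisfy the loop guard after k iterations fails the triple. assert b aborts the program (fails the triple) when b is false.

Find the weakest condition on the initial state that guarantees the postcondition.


Working backward. After the program, the postcondition p - 2 ≥ -5 must hold; in canonical form it is p ≥ -3.
Before skip: p ≥ -3
Then branch requires (3*s = z - 5 → ((¬(3*s = z - 5)) ∧ p ≠ -1 ∧ p ≥ -3)) ∧ ((¬(3*s = z - 5)) → (p ≠ -1 ∧ p ≥ -3)); else branch requires p ≥ -3.
Before the if: ((¬(p + z = -1)) → ((3*s = z - 5 → ((¬(3*s = z - 5)) ∧ p ≠ -1 ∧ p ≥ -3)) ∧ ((¬(3*s = z - 5)) → (p ≠ -1 ∧ p ≥ -3)))) ∧ (p + z = -1 → p ≥ -3)
Answer: WP = ((¬(p + z = -1)) → ((3*s = z - 5 → ((¬(3*s = z - 5)) ∧ p ≠ -1 ∧ p ≥ -3)) ∧ ((¬(3*s = z - 5)) → (p ≠ -1 ∧ p ≥ -3)))) ∧ (p + z = -1 → p ≥ -3)


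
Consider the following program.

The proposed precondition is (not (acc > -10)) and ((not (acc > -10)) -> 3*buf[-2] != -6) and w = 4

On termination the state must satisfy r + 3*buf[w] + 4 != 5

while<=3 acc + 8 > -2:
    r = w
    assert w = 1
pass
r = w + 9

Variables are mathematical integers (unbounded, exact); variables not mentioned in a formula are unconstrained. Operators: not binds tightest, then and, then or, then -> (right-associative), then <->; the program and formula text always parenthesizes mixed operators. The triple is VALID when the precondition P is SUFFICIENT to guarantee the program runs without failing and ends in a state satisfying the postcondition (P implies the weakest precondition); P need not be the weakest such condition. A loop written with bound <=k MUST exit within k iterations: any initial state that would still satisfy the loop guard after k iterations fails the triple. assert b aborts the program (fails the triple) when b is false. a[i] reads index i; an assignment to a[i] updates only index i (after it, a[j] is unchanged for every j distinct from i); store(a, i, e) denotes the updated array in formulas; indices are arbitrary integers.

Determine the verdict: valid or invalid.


Working backward. After the program, the postcondition r + 3*buf[w] + 4 != 5 must hold; in canonical form it is 3*buf[w] + r != 1.
Before r := w + 9: 3*buf[w] + w != -8
Before skip: 3*buf[w] + w != -8
Before the loop (bound <=3), unroll the exhaustion recursion (WP_0 = exit-now case; WP_j = one more guarded iteration, up to j = 3):
  WP_0: (not (acc > -10)) and 3*buf[w] + w != -8
  WP_1: (acc > -10 -> (w = 1 and (not (acc > -10)) and 3*buf[w] + w != -8)) and ((not (acc > -10)) -> 3*buf[w] + w != -8)
  WP_2: (acc > -10 -> (w = 1 and (acc > -10 -> (w = 1 and (not (acc > -10)) and 3*buf[w] + w != -8)) and ((not (acc > -10)) -> 3*buf[w] + w != -8))) and ((not (acc > -10)) -> 3*buf[w] + w != -8)
  WP_3: (acc > -10 -> (w = 1 and (acc > -10 -> (w = 1 and (acc > -10 -> (w = 1 and (not (acc > -10)) and 3*buf[w] + w != -8)) and ((not (acc > -10)) -> 3*buf[w] + w != -8))) and ((not (acc > -10)) -> 3*buf[w] + w != -8))) and ((not (acc > -10)) -> 3*buf[w] + w != -8)
So before the loop: (acc > -10 -> (w = 1 and (acc > -10 -> (w = 1 and (acc > -10 -> (w = 1 and (not (acc > -10)) and 3*buf[w] + w != -8)) and ((not (acc > -10)) -> 3*buf[w] + w != -8))) and ((not (acc > -10)) -> 3*buf[w] + w != -8))) and ((not (acc > -10)) -> 3*buf[w] + w != -8)
The weakest precondition is (acc > -10 -> (w = 1 and (acc > -10 -> (w = 1 and (acc > -10 -> (w = 1 and (not (acc > -10)) and 3*buf[w] + w != -8)) and ((not (acc > -10)) -> 3*buf[w] + w != -8))) and ((not (acc > -10)) -> 3*buf[w] + w != -8))) and ((not (acc > -10)) -> 3*buf[w] + w != -8).
Check whether (not (acc > -10)) and ((not (acc > -10)) -> 3*buf[-2] != -6) and w = 4 implies it.
Countermodel: at the initial state acc = -10, buf = {[-2] = 2, [4] = -4, elsewhere -4}, w = 4, the precondition holds but the weakest precondition fails.
Answer: invalid


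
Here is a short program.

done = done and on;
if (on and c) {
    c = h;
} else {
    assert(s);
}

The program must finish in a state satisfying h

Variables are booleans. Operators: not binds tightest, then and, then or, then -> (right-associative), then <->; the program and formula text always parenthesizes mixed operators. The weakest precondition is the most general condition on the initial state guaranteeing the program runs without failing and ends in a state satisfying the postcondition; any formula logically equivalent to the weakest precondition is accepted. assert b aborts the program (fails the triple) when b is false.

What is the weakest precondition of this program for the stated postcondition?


Working backward. After the program, h must hold.
Then branch requires h; else branch requires s and h.
Before the if: ((on and c) -> h) and ((not (on and c)) -> (s and h))
Before done := done and on: ((on and c) -> h) and ((not (on and c)) -> (s and h))
Answer: WP = ((on and c) -> h) and ((not (on and c)) -> (s and h))


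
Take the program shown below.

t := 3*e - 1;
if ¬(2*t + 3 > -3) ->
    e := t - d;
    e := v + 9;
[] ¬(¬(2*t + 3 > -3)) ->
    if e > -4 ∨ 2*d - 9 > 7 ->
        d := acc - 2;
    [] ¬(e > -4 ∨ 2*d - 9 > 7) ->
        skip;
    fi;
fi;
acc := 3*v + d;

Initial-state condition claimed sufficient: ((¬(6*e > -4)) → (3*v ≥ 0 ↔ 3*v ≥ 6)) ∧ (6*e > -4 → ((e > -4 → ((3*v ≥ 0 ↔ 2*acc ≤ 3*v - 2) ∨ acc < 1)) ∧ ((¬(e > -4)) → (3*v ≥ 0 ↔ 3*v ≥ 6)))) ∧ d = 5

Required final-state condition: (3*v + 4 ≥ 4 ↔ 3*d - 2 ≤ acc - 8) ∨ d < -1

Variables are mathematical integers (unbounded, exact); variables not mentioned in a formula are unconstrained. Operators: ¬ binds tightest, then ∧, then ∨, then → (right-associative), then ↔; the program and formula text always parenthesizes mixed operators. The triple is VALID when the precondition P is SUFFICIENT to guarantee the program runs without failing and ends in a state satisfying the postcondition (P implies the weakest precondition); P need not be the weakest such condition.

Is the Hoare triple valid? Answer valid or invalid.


Working backward. After the program, the postcondition (3*v + 4 ≥ 4 ↔ 3*d - 2 ≤ acc - 8) ∨ d < -1 must hold; in canonical form it is (3*v ≥ 0 ↔ 3*d ≤ acc - 6) ∨ d < -1.
Before acc := 3*v + d: (3*v ≥ 0 ↔ 2*d ≤ 3*v - 6) ∨ d < -1
Then branch requires (3*v ≥ 0 ↔ 2*d ≤ 3*v - 6) ∨ d < -1; else branch requires ((e > -4 ∨ 2*d > 16) → ((3*v ≥ 0 ↔ 2*acc ≤ 3*v - 2) ∨ acc < 1)) ∧ ((¬(e > -4 ∨ 2*d > 16)) → ((3*v ≥ 0 ↔ 2*d ≤ 3*v - 6) ∨ d < -1)).
Before the if: ((¬(2*t > -6)) → ((3*v ≥ 0 ↔ 2*d ≤ 3*v - 6) ∨ d < -1)) ∧ (2*t > -6 → (((e > -4 ∨ 2*d > 16) → ((3*v ≥ 0 ↔ 2*acc ≤ 3*v - 2) ∨ acc < 1)) ∧ ((¬(e > -4 ∨ 2*d > 16)) → ((3*v ≥ 0 ↔ 2*d ≤ 3*v - 6) ∨ d < -1))))
Before t := 3*e - 1: ((¬(6*e > -4)) → ((3*v ≥ 0 ↔ 2*d ≤ 3*v - 6) ∨ d < -1)) ∧ (6*e > -4 → (((e > -4 ∨ 2*d > 16) → ((3*v ≥ 0 ↔ 2*acc ≤ 3*v - 2) ∨ acc < 1)) ∧ ((¬(e > -4 ∨ 2*d > 16)) → ((3*v ≥ 0 ↔ 2*d ≤ 3*v - 6) ∨ d < -1))))
The weakest precondition is ((¬(6*e > -4)) → ((3*v ≥ 0 ↔ 2*d ≤ 3*v - 6) ∨ d < -1)) ∧ (6*e > -4 → (((e > -4 ∨ 2*d > 16) → ((3*v ≥ 0 ↔ 2*acc ≤ 3*v - 2) ∨ acc < 1)) ∧ ((¬(e > -4 ∨ 2*d > 16)) → ((3*v ≥ 0 ↔ 2*d ≤ 3*v - 6) ∨ d < -1)))).
Check whether ((¬(6*e > -4)) → (3*v ≥ 0 ↔ 3*v ≥ 6)) ∧ (6*e > -4 → ((e > -4 → ((3*v ≥ 0 ↔ 2*acc ≤ 3*v - 2) ∨ acc < 1)) ∧ ((¬(e > -4)) → (3*v ≥ 0 ↔ 3*v ≥ 6)))) ∧ d = 5 implies it.
Countermodel: at the initial state acc = 4, d = 5, e = -1, v = 3, the precondition holds but the weakest precondition fails.
Answer: invalid


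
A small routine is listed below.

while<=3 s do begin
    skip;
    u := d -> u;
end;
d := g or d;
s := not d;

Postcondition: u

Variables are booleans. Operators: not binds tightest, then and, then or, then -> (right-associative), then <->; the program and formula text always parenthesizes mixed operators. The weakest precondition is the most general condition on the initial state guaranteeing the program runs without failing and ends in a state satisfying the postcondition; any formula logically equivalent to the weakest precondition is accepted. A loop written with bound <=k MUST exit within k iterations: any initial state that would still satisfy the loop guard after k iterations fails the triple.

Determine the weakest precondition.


Working backward. After the program, u must hold.
Before s := not d: u
Before d := g or d: u
Before the loop (bound <=3), unroll the exhaustion recursion (WP_0 = exit-now case; WP_j = one more guarded iteration, up to j = 3):
  WP_0: (not s) and u
  WP_1: (s -> ((not s) and (d -> u))) and ((not s) -> u)
  WP_2: (s -> ((s -> ((not s) and (d -> (d -> u)))) and ((not s) -> (d -> u)))) and ((not s) -> u)
  WP_3: (s -> ((s -> ((s -> ((not s) and (d -> (d -> (d -> u))))) and ((not s) -> (d -> (d -> u))))) and ((not s) -> (d -> u)))) and ((not s) -> u)
So before the loop: (s -> ((s -> ((s -> ((not s) and (d -> (d -> (d -> u))))) and ((not s) -> (d -> (d -> u))))) and ((not s) -> (d -> u)))) and ((not s) -> u)
Answer: WP = (s -> ((s -> ((s -> ((not s) and (d -> (d -> (d -> u))))) and ((not s) -> (d -> (d -> u))))) and ((not s) -> (d -> u)))) and ((not s) -> u)


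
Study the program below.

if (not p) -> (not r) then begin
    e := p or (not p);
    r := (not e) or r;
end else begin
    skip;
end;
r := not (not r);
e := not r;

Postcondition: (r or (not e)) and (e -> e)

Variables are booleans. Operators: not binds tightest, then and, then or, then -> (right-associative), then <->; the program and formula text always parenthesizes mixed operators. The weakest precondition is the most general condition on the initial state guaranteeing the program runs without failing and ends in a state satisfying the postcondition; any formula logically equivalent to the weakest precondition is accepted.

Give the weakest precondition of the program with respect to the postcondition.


Working backward. After the program, the postcondition (r or (not e)) and (e -> e) must hold; in canonical form it is r or (not e).
Before e := not r: r
Before r := not (not r): r
Then branch requires r; else branch requires r.
Before the if: (((not p) -> (not r)) -> r) and ((not ((not p) -> (not r))) -> r)
Answer: WP = (((not p) -> (not r)) -> r) and ((not ((not p) -> (not r))) -> r)


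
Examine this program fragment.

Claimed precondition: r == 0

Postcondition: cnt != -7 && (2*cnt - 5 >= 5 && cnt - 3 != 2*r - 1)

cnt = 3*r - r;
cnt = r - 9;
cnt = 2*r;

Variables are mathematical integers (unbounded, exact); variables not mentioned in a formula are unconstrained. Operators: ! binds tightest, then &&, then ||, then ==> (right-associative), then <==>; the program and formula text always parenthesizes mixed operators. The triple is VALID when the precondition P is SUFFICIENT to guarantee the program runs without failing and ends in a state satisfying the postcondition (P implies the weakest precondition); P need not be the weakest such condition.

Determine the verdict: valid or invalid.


Working backward. After the program, the postcondition cnt != -7 && (2*cnt - 5 >= 5 && cnt - 3 != 2*r - 1) must hold; in canonical form it is cnt != -7 && 2*cnt >= 10 && cnt != 2*r + 2.
Before cnt := 2*r: 2*r != -7 && 4*r >= 10
Before cnt := r - 9: 2*r != -7 && 4*r >= 10
Before cnt := 3*r - r: 2*r != -7 && 4*r >= 10
The weakest precondition is 2*r != -7 && 4*r >= 10.
Check whether r == 0 implies it.
Countermodel: at the initial state r = 0, the precondition holds but the weakest precondition fails.
Answer: invalid


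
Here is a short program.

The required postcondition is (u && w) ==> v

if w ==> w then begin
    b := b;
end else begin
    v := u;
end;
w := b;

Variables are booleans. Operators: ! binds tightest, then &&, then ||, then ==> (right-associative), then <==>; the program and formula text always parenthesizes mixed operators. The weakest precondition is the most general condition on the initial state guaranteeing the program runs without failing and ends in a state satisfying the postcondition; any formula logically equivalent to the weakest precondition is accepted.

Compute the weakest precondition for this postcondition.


Working backward. After the program, (u && w) ==> v must hold.
Before w := b: (u && b) ==> v
Then branch requires (u && b) ==> v; else branch requires (u && b) ==> u.
Before the if: (u && b) ==> v
Answer: WP = (u && b) ==> v


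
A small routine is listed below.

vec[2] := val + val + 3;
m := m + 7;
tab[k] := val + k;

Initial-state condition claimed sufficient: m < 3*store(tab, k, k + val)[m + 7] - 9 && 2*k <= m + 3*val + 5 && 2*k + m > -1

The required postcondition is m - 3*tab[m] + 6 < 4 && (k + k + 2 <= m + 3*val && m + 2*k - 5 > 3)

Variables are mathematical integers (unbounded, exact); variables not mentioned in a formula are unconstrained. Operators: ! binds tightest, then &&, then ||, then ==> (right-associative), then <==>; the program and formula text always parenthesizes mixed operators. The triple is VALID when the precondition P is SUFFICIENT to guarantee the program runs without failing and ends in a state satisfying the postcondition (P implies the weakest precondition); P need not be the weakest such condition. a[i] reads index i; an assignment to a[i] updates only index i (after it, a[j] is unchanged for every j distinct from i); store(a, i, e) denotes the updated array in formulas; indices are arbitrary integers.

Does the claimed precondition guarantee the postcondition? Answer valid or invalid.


Working backward. After the program, the postcondition m - 3*tab[m] + 6 < 4 && (k + k + 2 <= m + 3*val && m + 2*k - 5 > 3) must hold; in canonical form it is m < 3*tab[m] - 2 && 2*k <= m + 3*val - 2 && 2*k + m > 8.
Before tab[k] := val + k: m < 3*store(tab, k, k + val)[m] - 2 && 2*k <= m + 3*val - 2 && 2*k + m > 8
Before m := m + 7: m < 3*store(tab, k, k + val)[m + 7] - 9 && 2*k <= m + 3*val + 5 && 2*k + m > 1
Before vec[2] := val + val + 3: m < 3*store(tab, k, k + val)[m + 7] - 9 && 2*k <= m + 3*val + 5 && 2*k + m > 1
The weakest precondition is m < 3*store(tab, k, k + val)[m + 7] - 9 && 2*k <= m + 3*val + 5 && 2*k + m > 1.
Check whether m < 3*store(tab, k, k + val)[m + 7] - 9 && 2*k <= m + 3*val + 5 && 2*k + m > -1 implies it.
Countermodel: at the initial state k = 0, m = 0, tab = {[0] = 2, [7] = 4, elsewhere 2}, val = 15521, the precondition holds but the weakest precondition fails.
Answer: invalid


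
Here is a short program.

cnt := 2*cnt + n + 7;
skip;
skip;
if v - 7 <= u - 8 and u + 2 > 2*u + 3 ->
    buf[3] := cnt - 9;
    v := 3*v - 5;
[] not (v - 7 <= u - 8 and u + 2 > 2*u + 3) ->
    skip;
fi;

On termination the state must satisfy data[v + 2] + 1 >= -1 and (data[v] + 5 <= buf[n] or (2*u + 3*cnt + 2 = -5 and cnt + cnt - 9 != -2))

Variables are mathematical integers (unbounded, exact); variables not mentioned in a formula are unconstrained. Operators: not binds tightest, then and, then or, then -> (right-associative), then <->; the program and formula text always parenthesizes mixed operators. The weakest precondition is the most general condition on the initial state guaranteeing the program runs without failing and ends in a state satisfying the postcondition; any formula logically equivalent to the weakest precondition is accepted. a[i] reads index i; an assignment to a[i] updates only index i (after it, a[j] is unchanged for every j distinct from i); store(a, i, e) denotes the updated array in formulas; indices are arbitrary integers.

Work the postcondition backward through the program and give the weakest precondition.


Working backward. After the program, the postcondition data[v + 2] + 1 >= -1 and (data[v] + 5 <= buf[n] or (2*u + 3*cnt + 2 = -5 and cnt + cnt - 9 != -2)) must hold; in canonical form it is data[v + 2] >= -2 and (data[v] <= buf[n] - 5 or (3*cnt + 2*u = -7 and 2*cnt != 7)).
Then branch requires data[3*v - 3] >= -2 and (data[3*v - 5] <= store(buf, 3, cnt - 9)[n] - 5 or (3*cnt + 2*u = -7 and 2*cnt != 7)); else branch requires data[v + 2] >= -2 and (data[v] <= buf[n] - 5 or (3*cnt + 2*u = -7 and 2*cnt != 7)).
Before the if: ((v <= u - 1 and u < -1) -> (data[3*v - 3] >= -2 and (data[3*v - 5] <= store(buf, 3, cnt - 9)[n] - 5 or (3*cnt + 2*u = -7 and 2*cnt != 7)))) and ((not (v <= u - 1 and u < -1)) -> (data[v + 2] >= -2 and (data[v] <= buf[n] - 5 or (3*cnt + 2*u = -7 and 2*cnt != 7))))
Before skip: ((v <= u - 1 and u < -1) -> (data[3*v - 3] >= -2 and (data[3*v - 5] <= store(buf, 3, cnt - 9)[n] - 5 or (3*cnt + 2*u = -7 and 2*cnt != 7)))) and ((not (v <= u - 1 and u < -1)) -> (data[v + 2] >= -2 and (data[v] <= buf[n] - 5 or (3*cnt + 2*u = -7 and 2*cnt != 7))))
Before skip: ((v <= u - 1 and u < -1) -> (data[3*v - 3] >= -2 and (data[3*v - 5] <= store(buf, 3, cnt - 9)[n] - 5 or (3*cnt + 2*u = -7 and 2*cnt != 7)))) and ((not (v <= u - 1 and u < -1)) -> (data[v + 2] >= -2 and (data[v] <= buf[n] - 5 or (3*cnt + 2*u = -7 and 2*cnt != 7))))
Before cnt := 2*cnt + n + 7: ((v <= u - 1 and u < -1) -> (data[3*v - 3] >= -2 and (data[3*v - 5] <= store(buf, 3, 2*cnt + n - 2)[n] - 5 or (6*cnt + 3*n + 2*u = -28 and 4*cnt + 2*n != -7)))) and ((not (v <= u - 1 and u < -1)) -> (data[v + 2] >= -2 and (data[v] <= buf[n] - 5 or (6*cnt + 3*n + 2*u = -28 and 4*cnt + 2*n != -7))))
Answer: WP = ((v <= u - 1 and u < -1) -> (data[3*v - 3] >= -2 and (data[3*v - 5] <= store(buf, 3, 2*cnt + n - 2)[n] - 5 or (6*cnt + 3*n + 2*u = -28 and 4*cnt + 2*n != -7)))) and ((not (v <= u - 1 and u < -1)) -> (data[v + 2] >= -2 and (data[v] <= buf[n] - 5 or (6*cnt + 3*n + 2*u = -28 and 4*cnt + 2*n != -7))))


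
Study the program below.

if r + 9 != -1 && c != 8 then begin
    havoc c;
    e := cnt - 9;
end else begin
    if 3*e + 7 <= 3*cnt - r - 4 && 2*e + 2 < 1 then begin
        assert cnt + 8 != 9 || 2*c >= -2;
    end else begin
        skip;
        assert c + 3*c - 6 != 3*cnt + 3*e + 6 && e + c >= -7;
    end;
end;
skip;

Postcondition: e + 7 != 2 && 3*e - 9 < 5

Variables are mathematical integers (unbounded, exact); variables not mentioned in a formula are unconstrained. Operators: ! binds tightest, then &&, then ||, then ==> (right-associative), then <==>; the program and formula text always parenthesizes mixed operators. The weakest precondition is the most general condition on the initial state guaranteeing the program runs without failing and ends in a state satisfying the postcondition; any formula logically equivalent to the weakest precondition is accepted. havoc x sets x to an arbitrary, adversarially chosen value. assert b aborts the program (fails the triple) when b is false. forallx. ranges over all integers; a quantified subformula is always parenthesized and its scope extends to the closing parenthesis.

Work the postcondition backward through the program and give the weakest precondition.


Working backward. After the program, the postcondition e + 7 != 2 && 3*e - 9 < 5 must hold; in canonical form it is e != -5 && 3*e < 14.
Before skip: e != -5 && 3*e < 14
Then branch requires cnt != 4 && 3*cnt < 41; else branch requires ((3*e + r <= 3*cnt - 11 && 2*e < -1) ==> ((cnt != 1 || 2*c >= -2) && e != -5 && 3*e < 14)) && ((!(3*e + r <= 3*cnt - 11 && 2*e < -1)) ==> (4*c != 3*cnt + 3*e + 12 && c + e >= -7 && e != -5 && 3*e < 14)).
Before the if: ((r != -10 && c != 8) ==> (cnt != 4 && 3*cnt < 41)) && ((!(r != -10 && c != 8)) ==> (((3*e + r <= 3*cnt - 11 && 2*e < -1) ==> ((cnt != 1 || 2*c >= -2) && e != -5 && 3*e < 14)) && ((!(3*e + r <= 3*cnt - 11 && 2*e < -1)) ==> (4*c != 3*cnt + 3*e + 12 && c + e >= -7 && e != -5 && 3*e < 14))))
Answer: WP = ((r != -10 && c != 8) ==> (cnt != 4 && 3*cnt < 41)) && ((!(r != -10 && c != 8)) ==> (((3*e + r <= 3*cnt - 11 && 2*e < -1) ==> ((cnt != 1 || 2*c >= -2) && e != -5 && 3*e < 14)) && ((!(3*e + r <= 3*cnt - 11 && 2*e < -1)) ==> (4*c != 3*cnt + 3*e + 12 && c + e >= -7 && e != -5 && 3*e < 14))))
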